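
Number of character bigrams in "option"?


Word: "option" (length 6)
Number of 2-grams = length - 2 + 1 = 6 - 2 + 1
= 5


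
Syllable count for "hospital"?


Word: "hospital"
Syllable breakdown: hos / pi / tal
Counting: 3 parts
= 3 syllables


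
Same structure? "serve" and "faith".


Pattern of "serve": [0, 1, 2, 3, 1]
Pattern of "faith": [0, 1, 2, 3, 4]
Patterns do not match
Same pattern = No


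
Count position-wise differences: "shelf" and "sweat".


Comparing character by character (same length = 5):
  Pos 0: 's' vs 's' =
  Pos 1: 'h' vs 'w' !=
  Pos 2: 'e' vs 'e' =
  Pos 3: 'l' vs 'a' !=
  Pos 4: 'f' vs 't' !=
Hamming distance = 3


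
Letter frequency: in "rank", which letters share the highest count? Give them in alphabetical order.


Word: "rank"
Letter counts:
  'a': 1
  'k': 1
  'n': 1
  'r': 1
Maximum count = 1
Most frequent = 'a', 'k', 'n', 'r' (1 time each)


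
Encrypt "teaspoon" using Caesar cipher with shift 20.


Word: "teaspoon"
Shift: 20
Each letter → (letter + shift) mod 26:
  't' (19) + 20 = 13 → 'n'
  'e' (4) + 20 = 24 → 'y'
  'a' (0) + 20 = 20 → 'u'
  's' (18) + 20 = 12 → 'm'
  'p' (15) + 20 = 9 → 'j'
  'o' (14) + 20 = 8 → 'i'
  'o' (14) + 20 = 8 → 'i'
  'n' (13) + 20 = 7 → 'h'
Result = "nyumjiih"


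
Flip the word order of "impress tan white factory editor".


Original: "impress tan white factory editor"
Words (1..n): impress | tan | white | factory | editor
Reversed (n..1): editor | factory | white | tan | impress
Result = "editor factory white tan impress"


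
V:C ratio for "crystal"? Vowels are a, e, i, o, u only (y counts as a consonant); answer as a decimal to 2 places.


Word: "crystal"
Vowels (a,e,i,o,u): 1
Consonants: 6
Ratio = 1/6
= 0.17


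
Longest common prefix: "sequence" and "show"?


Word 1: "sequence"
Word 2: "show"
Comparing from start:
  Pos 0: 's' == 's'
  Pos 1: 'e' != 'h' (stop)
LCP = "s" (length 1)


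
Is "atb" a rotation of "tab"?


Word: "tab", Candidate: "atb"
Method: check if candidate is substring of word+word
"tabtab" contains "atb"? No
Is rotation = No


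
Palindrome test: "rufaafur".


Word: "rufaafur"
Reversed: "rufaafur"
Forward == Backward? rufaafur == rufaafur
Palindrome = Yes


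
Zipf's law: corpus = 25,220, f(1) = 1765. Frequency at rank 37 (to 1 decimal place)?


Zipf's law: f(r) = f(1) / r
f(1) = 1765
f(37) = 1765 / 37
= 47.7 occurrences


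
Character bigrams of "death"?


Word: "death" (length 5)
Number of bigrams = 5 - 2 + 1 = 4
  Position 0: "de"
  Position 1: "ea"
  Position 2: "at"
  Position 3: "th"
Bigrams = "de", "ea", "at", "th"


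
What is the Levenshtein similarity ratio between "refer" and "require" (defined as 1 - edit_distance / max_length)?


Word 1: "refer" (length 5)
Word 2: "require" (length 7)
One optimal edit sequence:
  1. keep 'r'
  2. keep 'e'
  3. insert 'q'  (+1)
  4. substitute 'f' -> 'u'  (+1)
  5. substitute 'e' -> 'i'  (+1)
  6. keep 'r'
  7. insert 'e'  (+1)
Edit distance = 4
Max length = max(5, 7) = 7
Similarity = 1 - 4/7
= 0.4286


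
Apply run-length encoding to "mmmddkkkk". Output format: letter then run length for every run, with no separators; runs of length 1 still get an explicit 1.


String: "mmmddkkkk"
Scanning for consecutive runs:
  'm' x 3
  'd' x 2
  'k' x 4
RLE = "m3d2k4"


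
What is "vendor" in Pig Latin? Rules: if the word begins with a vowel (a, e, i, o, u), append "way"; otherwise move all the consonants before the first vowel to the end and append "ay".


Word: "vendor"
Starts with consonant(s) → move to end, add 'ay'
Consonant cluster: "v"
Pig Latin = "endorvay"


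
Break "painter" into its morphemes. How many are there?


Word: "painter"
Morphemes: paint | -er
Each morpheme carries meaning
= 2 morphemes


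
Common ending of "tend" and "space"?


Word 1: "tend"
Word 2: "space"
Comparing from end:
  Pos -1: 'd' != 'e' (stop)
LCS = "" (length 0)


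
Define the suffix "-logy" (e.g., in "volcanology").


Suffix: -logy
Example: volcanology = volcano + -logy
Meaning = study of


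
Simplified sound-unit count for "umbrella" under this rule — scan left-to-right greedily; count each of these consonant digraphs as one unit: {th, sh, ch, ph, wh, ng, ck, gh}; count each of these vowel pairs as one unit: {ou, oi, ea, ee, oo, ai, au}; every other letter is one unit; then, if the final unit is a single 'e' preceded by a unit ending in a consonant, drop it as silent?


Word: "umbrella" (8 letters)
Left-to-right scan:
  1. 'u' (letter)
  2. 'm' (letter)
  3. 'b' (letter)
  4. 'r' (letter)
  5. 'e' (letter)
  6. 'l' (letter)
  7. 'l' (letter)
  8. 'a' (letter)
Units from scan: 8
Sound units = 8 units


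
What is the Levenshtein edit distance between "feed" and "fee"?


Word 1: "feed" (length 4)
Word 2: "fee" (length 3)
One optimal edit sequence (insert/delete/substitute each cost 1):
  1. keep 'f'
  2. keep 'e'
  3. keep 'e'
  4. delete 'd'  (+1)
Total edit operations: 1
Edit distance = 1


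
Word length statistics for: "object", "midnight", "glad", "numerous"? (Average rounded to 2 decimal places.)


Lengths: "object"=6, "midnight"=8, "glad"=4, "numerous"=8
Sum = 26, Count = 4
Average = 26/4 = 6.50
= avg=6.50, min=4, max=8


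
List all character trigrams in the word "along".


Word: "along" (length 5)
Number of trigrams = 5 - 3 + 1 = 3
  Position 0: "alo"
  Position 1: "lon"
  Position 2: "ong"
Trigrams = "alo", "lon", "ong"


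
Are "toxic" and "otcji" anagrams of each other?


Word 1: "toxic" → sorted: ciotx
Word 2: "otcji" → sorted: cijot
Same letters? ciotx != cijot
Anagram = No


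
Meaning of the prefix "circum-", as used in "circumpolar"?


Prefix: circum-
As in: circumpolar -> circum- + polar
Meaning = around


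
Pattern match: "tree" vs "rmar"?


Pattern of "tree": [0, 1, 2, 2]
Pattern of "rmar": [0, 1, 2, 0]
Patterns do not match
Same pattern = No


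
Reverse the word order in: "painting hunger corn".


Original: "painting hunger corn"
Words (1..n): painting | hunger | corn
Reversed (n..1): corn | hunger | painting
Result = "corn hunger painting"


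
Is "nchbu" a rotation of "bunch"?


Word: "bunch", Candidate: "nchbu"
Method: check if candidate is substring of word+word
"bunchbunch" contains "nchbu"? Yes
Is rotation = Yes


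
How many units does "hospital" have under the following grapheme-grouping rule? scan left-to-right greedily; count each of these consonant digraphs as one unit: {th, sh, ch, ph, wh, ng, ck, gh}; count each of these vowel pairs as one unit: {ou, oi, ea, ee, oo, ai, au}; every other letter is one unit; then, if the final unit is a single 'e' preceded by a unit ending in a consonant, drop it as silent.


Word: "hospital" (8 letters)
Left-to-right scan:
  (1) 'h' (letter)
  (2) 'o' (letter)
  (3) 's' (letter)
  (4) 'p' (letter)
  (5) 'i' (letter)
  (6) 't' (letter)
  (7) 'a' (letter)
  (8) 'l' (letter)
Units from scan: 8
Sound units = 8 units


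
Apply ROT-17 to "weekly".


Word: "weekly"
Shift: 17
Each letter → (letter + shift) mod 26:
  'w' (22) + 17 = 13 → 'n'
  'e' (4) + 17 = 21 → 'v'
  'e' (4) + 17 = 21 → 'v'
  'k' (10) + 17 = 1 → 'b'
  'l' (11) + 17 = 2 → 'c'
  'y' (24) + 17 = 15 → 'p'
Result = "nvvbcp"


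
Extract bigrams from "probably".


Word: "probably" (length 8)
Number of bigrams = 8 - 2 + 1 = 7
  Position 0: "pr"
  Position 1: "ro"
  Position 2: "ob"
  Position 3: "ba"
  Position 4: "ab"
  Position 5: "bl"
  Position 6: "ly"
Bigrams = "pr", "ro", "ob", "ba", "ab", "bl", "ly"


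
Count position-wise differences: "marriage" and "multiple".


Comparing character by character (same length = 8):
  Pos 0: 'm' vs 'm' =
  Pos 1: 'a' vs 'u' !=
  Pos 2: 'r' vs 'l' !=
  Pos 3: 'r' vs 't' !=
  Pos 4: 'i' vs 'i' =
  Pos 5: 'a' vs 'p' !=
  Pos 6: 'g' vs 'l' !=
  Pos 7: 'e' vs 'e' =
Hamming distance = 5


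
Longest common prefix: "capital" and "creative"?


Word 1: "capital"
Word 2: "creative"
Comparing from start:
  Pos 0: 'c' == 'c'
  Pos 1: 'a' != 'r' (stop)
LCP = "c" (length 1)


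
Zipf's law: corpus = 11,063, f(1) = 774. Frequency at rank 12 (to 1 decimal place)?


Zipf's law: f(r) = f(1) / r
f(1) = 774
f(12) = 774 / 12
= 64.5 occurrences


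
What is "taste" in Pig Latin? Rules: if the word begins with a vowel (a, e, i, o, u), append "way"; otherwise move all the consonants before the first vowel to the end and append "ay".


Word: "taste"
Starts with consonant(s) → move to end, add 'ay'
Consonant cluster: "t"
Pig Latin = "astetay"


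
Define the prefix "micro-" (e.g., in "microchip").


Prefix: micro-
Example: microchip = micro- + chip
Meaning = small


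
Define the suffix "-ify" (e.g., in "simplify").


Suffix: -ify
As in: simplify -> simple + -ify, with a spelling change
Meaning = to make


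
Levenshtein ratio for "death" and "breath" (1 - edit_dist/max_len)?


Word 1: "death" (length 5)
Word 2: "breath" (length 6)
One optimal edit sequence:
  1. insert 'b'  (+1)
  2. substitute 'd' -> 'r'  (+1)
  3. keep 'e'
  4. keep 'a'
  5. keep 't'
  6. keep 'h'
Edit distance = 2
Max length = max(5, 6) = 6
Similarity = 1 - 2/6
= 0.6667


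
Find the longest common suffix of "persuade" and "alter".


Word 1: "persuade"
Word 2: "alter"
Comparing from end:
  Pos -1: 'e' != 'r' (stop)
LCS = "" (length 0)


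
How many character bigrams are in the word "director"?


Word: "director" (length 8)
Number of 2-grams = length - 2 + 1 = 8 - 2 + 1
= 7


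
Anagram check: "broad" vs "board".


Word 1: "broad" → sorted: abdor
Word 2: "board" → sorted: abdor
Same letters? abdor == abdor
Anagram = Yes


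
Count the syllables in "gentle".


Word: "gentle"
Syllable breakdown: gen · tle
Counting: 2 parts
= 2 syllables


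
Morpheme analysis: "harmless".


Word: "harmless"
Morphemes: harm / -less
Each morpheme carries meaning
= 2 morphemes


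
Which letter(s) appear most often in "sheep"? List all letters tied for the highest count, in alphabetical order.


Word: "sheep"
Letter counts:
  'e': 2
  'h': 1
  'p': 1
  's': 1
Maximum count = 2
Most frequent = 'e' (2 times each)


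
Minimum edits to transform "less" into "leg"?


Word 1: "less" (length 4)
Word 2: "leg" (length 3)
One optimal edit sequence (insert/delete/substitute each cost 1):
  1. keep 'l'
  2. keep 'e'
  3. delete 's'  (+1)
  4. substitute 's' -> 'g'  (+1)
Total edit operations: 2
Edit distance = 2


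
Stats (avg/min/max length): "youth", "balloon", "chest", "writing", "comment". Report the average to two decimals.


Lengths: "youth"=5, "balloon"=7, "chest"=5, "writing"=7, "comment"=7
Sum = 31, Count = 5
Average = 31/5 = 6.20
= avg=6.20, min=5, max=7


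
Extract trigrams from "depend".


Word: "depend" (length 6)
Number of trigrams = 6 - 3 + 1 = 4
  Position 0: "dep"
  Position 1: "epe"
  Position 2: "pen"
  Position 3: "end"
Trigrams = "dep", "epe", "pen", "end"


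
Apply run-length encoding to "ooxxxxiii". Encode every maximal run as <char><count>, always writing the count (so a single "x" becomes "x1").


String: "ooxxxxiii"
Scanning for consecutive runs:
  'o' x 2
  'x' x 4
  'i' x 3
RLE = "o2x4i3"


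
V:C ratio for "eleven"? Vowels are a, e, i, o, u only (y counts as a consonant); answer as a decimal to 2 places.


Word: "eleven"
Vowels (a,e,i,o,u): 3
Consonants: 3
Ratio = 3/3
= 1.00


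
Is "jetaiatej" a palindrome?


Word: "jetaiatej"
Reversed: "jetaiatej"
Forward == Backward? jetaiatej == jetaiatej
Palindrome = Yes


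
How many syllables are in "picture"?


Word: "picture"
Syllable breakdown: pic | ture
Counting: 2 parts
= 2 syllables


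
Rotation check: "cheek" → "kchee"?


Word: "cheek", Candidate: "kchee"
Method: check if candidate is substring of word+word
"cheekcheek" contains "kchee"? Yes
Is rotation = Yes


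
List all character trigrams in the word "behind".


Word: "behind" (length 6)
Number of trigrams = 6 - 3 + 1 = 4
  Position 0: "beh"
  Position 1: "ehi"
  Position 2: "hin"
  Position 3: "ind"
Trigrams = "beh", "ehi", "hin", "ind"


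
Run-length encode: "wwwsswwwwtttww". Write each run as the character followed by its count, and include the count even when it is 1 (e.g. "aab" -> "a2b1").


String: "wwwsswwwwtttww"
Scanning for consecutive runs:
  'w' x 3
  's' x 2
  'w' x 4
  't' x 3
  'w' x 2
RLE = "w3s2w4t3w2"


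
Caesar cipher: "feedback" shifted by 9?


Word: "feedback"
Shift: 9
Each letter → (letter + shift) mod 26:
  'f' (5) + 9 = 14 → 'o'
  'e' (4) + 9 = 13 → 'n'
  'e' (4) + 9 = 13 → 'n'
  'd' (3) + 9 = 12 → 'm'
  'b' (1) + 9 = 10 → 'k'
  'a' (0) + 9 = 9 → 'j'
  'c' (2) + 9 = 11 → 'l'
  'k' (10) + 9 = 19 → 't'
Result = "onnmkjlt"


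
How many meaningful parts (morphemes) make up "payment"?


Word: "payment"
Morphemes: pay + -ment
Each morpheme carries meaning
= 2 morphemes


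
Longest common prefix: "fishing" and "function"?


Word 1: "fishing"
Word 2: "function"
Comparing from start:
  Pos 0: 'f' == 'f'
  Pos 1: 'i' != 'u' (stop)
LCP = "f" (length 1)


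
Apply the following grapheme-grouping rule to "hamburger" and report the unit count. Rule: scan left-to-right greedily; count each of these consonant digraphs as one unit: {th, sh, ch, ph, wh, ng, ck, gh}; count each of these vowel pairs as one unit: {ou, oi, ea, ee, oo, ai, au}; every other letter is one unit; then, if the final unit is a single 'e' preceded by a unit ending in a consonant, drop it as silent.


Word: "hamburger" (9 letters)
Left-to-right scan:
  1. 'h' (letter)
  2. 'a' (letter)
  3. 'm' (letter)
  4. 'b' (letter)
  5. 'u' (letter)
  6. 'r' (letter)
  7. 'g' (letter)
  8. 'e' (letter)
  9. 'r' (letter)
Units from scan: 9
Sound units = 9 units


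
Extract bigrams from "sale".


Word: "sale" (length 4)
Number of bigrams = 4 - 2 + 1 = 3
  Position 0: "sa"
  Position 1: "al"
  Position 2: "le"
Bigrams = "sa", "al", "le"


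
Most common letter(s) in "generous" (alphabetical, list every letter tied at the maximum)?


Word: "generous"
Letter counts:
  'e': 2
  'g': 1
  'n': 1
  'o': 1
  'r': 1
  's': 1
  'u': 1
Maximum count = 2
Most frequent = 'e' (2 times each)


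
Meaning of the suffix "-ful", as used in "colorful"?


Suffix: -ful
Example: colorful = color + -ful
Meaning = full of


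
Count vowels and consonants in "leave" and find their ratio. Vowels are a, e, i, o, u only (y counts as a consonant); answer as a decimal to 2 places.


Word: "leave"
Vowels (a,e,i,o,u): 3
Consonants: 2
Ratio = 3/2
= 1.50


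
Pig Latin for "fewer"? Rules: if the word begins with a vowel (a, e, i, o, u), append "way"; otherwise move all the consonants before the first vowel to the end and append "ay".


Word: "fewer"
Starts with consonant(s) → move to end, add 'ay'
Consonant cluster: "f"
Pig Latin = "ewerfay"


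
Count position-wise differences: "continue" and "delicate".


Comparing character by character (same length = 8):
  Pos 0: 'c' vs 'd' !=
  Pos 1: 'o' vs 'e' !=
  Pos 2: 'n' vs 'l' !=
  Pos 3: 't' vs 'i' !=
  Pos 4: 'i' vs 'c' !=
  Pos 5: 'n' vs 'a' !=
  Pos 6: 'u' vs 't' !=
  Pos 7: 'e' vs 'e' =
Hamming distance = 7


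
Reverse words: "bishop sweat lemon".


Original: "bishop sweat lemon"
Words (1..n): bishop | sweat | lemon
Reversed (n..1): lemon | sweat | bishop
Result = "lemon sweat bishop"


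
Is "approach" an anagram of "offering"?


Word 1: "offering" → sorted: effginor
Word 2: "approach" → sorted: aachoppr
Same letters? effginor != aachoppr
Anagram = No


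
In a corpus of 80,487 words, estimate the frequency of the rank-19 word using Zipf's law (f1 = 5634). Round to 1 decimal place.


Zipf's law: f(r) = f(1) / r
f(1) = 5634
f(19) = 5634 / 19
= 296.5 occurrences


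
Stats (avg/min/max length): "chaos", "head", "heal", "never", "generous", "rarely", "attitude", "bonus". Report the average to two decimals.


Lengths: "chaos"=5, "head"=4, "heal"=4, "never"=5, "generous"=8, "rarely"=6, "attitude"=8, "bonus"=5
Sum = 45, Count = 8
Average = 45/8 = 5.63
= avg=5.63, min=4, max=8


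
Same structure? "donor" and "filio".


Pattern of "donor": [0, 1, 2, 1, 3]
Pattern of "filio": [0, 1, 2, 1, 3]
Patterns match
Same pattern = Yes


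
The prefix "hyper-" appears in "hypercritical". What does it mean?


Prefix: hyper-
As in: hypercritical -> hyper- + critical
Meaning = over / excessive


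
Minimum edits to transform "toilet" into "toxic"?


Word 1: "toilet" (length 6)
Word 2: "toxic" (length 5)
One optimal edit sequence (insert/delete/substitute each cost 1):
  1. keep 't'
  2. keep 'o'
  3. delete 'i'  (+1)
  4. substitute 'l' -> 'x'  (+1)
  5. substitute 'e' -> 'i'  (+1)
  6. substitute 't' -> 'c'  (+1)
Total edit operations: 4
Edit distance = 4


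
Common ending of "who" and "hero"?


Word 1: "who"
Word 2: "hero"
Comparing from end:
  Pos -1: 'o' == 'o'
  Pos -2: 'h' != 'r' (stop)
LCS = "o" (length 1)


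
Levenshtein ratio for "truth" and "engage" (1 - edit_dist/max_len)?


Word 1: "truth" (length 5)
Word 2: "engage" (length 6)
One optimal edit sequence:
  1. insert 'e'  (+1)
  2. substitute 't' -> 'n'  (+1)
  3. substitute 'r' -> 'g'  (+1)
  4. substitute 'u' -> 'a'  (+1)
  5. substitute 't' -> 'g'  (+1)
  6. substitute 'h' -> 'e'  (+1)
Edit distance = 6
Max length = max(5, 6) = 6
Similarity = 1 - 6/6
= 0.0000


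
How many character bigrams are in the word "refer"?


Word: "refer" (length 5)
Number of 2-grams = length - 2 + 1 = 5 - 2 + 1
= 4


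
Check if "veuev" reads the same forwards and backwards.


Word: "veuev"
Reversed: "veuev"
Forward == Backward? veuev == veuev
Palindrome = Yes


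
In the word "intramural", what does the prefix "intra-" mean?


Prefix: intra-
Example: intramural = intra- + mural
Meaning = within


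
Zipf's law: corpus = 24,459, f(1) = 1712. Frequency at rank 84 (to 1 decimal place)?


Zipf's law: f(r) = f(1) / r
f(1) = 1712
f(84) = 1712 / 84
= 20.4 occurrences


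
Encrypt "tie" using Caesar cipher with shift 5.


Word: "tie"
Shift: 5
Each letter → (letter + shift) mod 26:
  't' (19) + 5 = 24 → 'y'
  'i' (8) + 5 = 13 → 'n'
  'e' (4) + 5 = 9 → 'j'
Result = "ynj"


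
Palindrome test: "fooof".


Word: "fooof"
Reversed: "fooof"
Forward == Backward? fooof == fooof
Palindrome = Yes


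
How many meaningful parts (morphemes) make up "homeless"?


Word: "homeless"
Morphemes: home / -less
Each morpheme carries meaning
= 2 morphemes


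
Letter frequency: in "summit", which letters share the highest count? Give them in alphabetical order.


Word: "summit"
Letter counts:
  'i': 1
  'm': 2
  's': 1
  't': 1
  'u': 1
Maximum count = 2
Most frequent = 'm' (2 times each)


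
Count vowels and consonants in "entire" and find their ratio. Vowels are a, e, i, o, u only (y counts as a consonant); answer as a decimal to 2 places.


Word: "entire"
Vowels (a,e,i,o,u): 3
Consonants: 3
Ratio = 3/3
= 1.00


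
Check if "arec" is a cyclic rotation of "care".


Word: "care", Candidate: "arec"
Method: check if candidate is substring of word+word
"carecare" contains "arec"? Yes
Is rotation = Yes


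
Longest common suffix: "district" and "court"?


Word 1: "district"
Word 2: "court"
Comparing from end:
  Pos -1: 't' == 't'
  Pos -2: 'c' != 'r' (stop)
LCS = "t" (length 1)


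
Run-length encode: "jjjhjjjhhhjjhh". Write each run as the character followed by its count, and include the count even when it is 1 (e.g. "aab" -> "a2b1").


String: "jjjhjjjhhhjjhh"
Scanning for consecutive runs:
  'j' x 3
  'h' x 1
  'j' x 3
  'h' x 3
  'j' x 2
  'h' x 2
RLE = "j3h1j3h3j2h2"


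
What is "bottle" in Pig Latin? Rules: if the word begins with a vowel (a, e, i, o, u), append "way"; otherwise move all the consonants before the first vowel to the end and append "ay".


Word: "bottle"
Starts with consonant(s) → move to end, add 'ay'
Consonant cluster: "b"
Pig Latin = "ottlebay"


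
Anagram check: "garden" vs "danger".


Word 1: "garden" → sorted: adegnr
Word 2: "danger" → sorted: adegnr
Same letters? adegnr == adegnr
Anagram = Yes


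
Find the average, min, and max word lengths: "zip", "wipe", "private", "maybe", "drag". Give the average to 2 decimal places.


Lengths: "zip"=3, "wipe"=4, "private"=7, "maybe"=5, "drag"=4
Sum = 23, Count = 5
Average = 23/5 = 4.60
= avg=4.60, min=3, max=7


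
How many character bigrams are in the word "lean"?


Word: "lean" (length 4)
Number of 2-grams = length - 2 + 1 = 4 - 2 + 1
= 3


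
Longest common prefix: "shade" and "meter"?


Word 1: "shade"
Word 2: "meter"
Comparing from start:
  Pos 0: 's' != 'm' (stop)
LCP = "" (length 0)


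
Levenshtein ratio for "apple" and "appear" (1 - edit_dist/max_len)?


Word 1: "apple" (length 5)
Word 2: "appear" (length 6)
One optimal edit sequence:
  1. keep 'a'
  2. keep 'p'
  3. keep 'p'
  4. insert 'e'  (+1)
  5. substitute 'l' -> 'a'  (+1)
  6. substitute 'e' -> 'r'  (+1)
Edit distance = 3
Max length = max(5, 6) = 6
Similarity = 1 - 3/6
= 0.5000


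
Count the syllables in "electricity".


Word: "electricity"
Syllable breakdown: e | lec | tric | i | ty
Counting: 5 parts
= 5 syllables


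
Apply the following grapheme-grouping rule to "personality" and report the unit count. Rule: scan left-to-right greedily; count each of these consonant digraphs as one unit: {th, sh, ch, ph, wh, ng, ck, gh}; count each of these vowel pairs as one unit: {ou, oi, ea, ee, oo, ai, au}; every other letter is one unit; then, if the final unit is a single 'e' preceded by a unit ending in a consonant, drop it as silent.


Word: "personality" (11 letters)
Left-to-right scan:
  1. 'p' (letter)
  2. 'e' (letter)
  3. 'r' (letter)
  4. 's' (letter)
  5. 'o' (letter)
  6. 'n' (letter)
  7. 'a' (letter)
  8. 'l' (letter)
  9. 'i' (letter)
  10. 't' (letter)
  11. 'y' (letter)
Units from scan: 11
Sound units = 11 units


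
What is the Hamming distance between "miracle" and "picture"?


Comparing character by character (same length = 7):
  Pos 0: 'm' vs 'p' !=
  Pos 1: 'i' vs 'i' =
  Pos 2: 'r' vs 'c' !=
  Pos 3: 'a' vs 't' !=
  Pos 4: 'c' vs 'u' !=
  Pos 5: 'l' vs 'r' !=
  Pos 6: 'e' vs 'e' =
Hamming distance = 5


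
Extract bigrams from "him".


Word: "him" (length 3)
Number of bigrams = 3 - 2 + 1 = 2
  Position 0: "hi"
  Position 1: "im"
Bigrams = "hi", "im"


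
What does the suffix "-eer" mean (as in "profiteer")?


Suffix: -eer
As in: profiteer -> profit + -eer
Meaning = one who is concerned with


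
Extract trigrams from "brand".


Word: "brand" (length 5)
Number of trigrams = 5 - 3 + 1 = 3
  Position 0: "bra"
  Position 1: "ran"
  Position 2: "and"
Trigrams = "bra", "ran", "and"


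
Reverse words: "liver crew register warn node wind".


Original: "liver crew register warn node wind"
Words (1..n): liver | crew | register | warn | node | wind
Reversed (n..1): wind | node | warn | register | crew | liver
Result = "wind node warn register crew liver"


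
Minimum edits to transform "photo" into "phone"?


Word 1: "photo" (length 5)
Word 2: "phone" (length 5)
One optimal edit sequence (insert/delete/substitute each cost 1):
  1. keep 'p'
  2. keep 'h'
  3. keep 'o'
  4. substitute 't' -> 'n'  (+1)
  5. substitute 'o' -> 'e'  (+1)
Total edit operations: 2
Edit distance = 2


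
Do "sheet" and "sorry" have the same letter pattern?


Pattern of "sheet": [0, 1, 2, 2, 3]
Pattern of "sorry": [0, 1, 2, 2, 3]
Patterns match
Same pattern = Yes


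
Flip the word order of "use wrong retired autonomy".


Original: "use wrong retired autonomy"
Words (1..n): use | wrong | retired | autonomy
Reversed (n..1): autonomy | retired | wrong | use
Result = "autonomy retired wrong use"


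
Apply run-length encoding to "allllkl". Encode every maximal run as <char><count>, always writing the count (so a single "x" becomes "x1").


String: "allllkl"
Scanning for consecutive runs:
  'a' x 1
  'l' x 4
  'k' x 1
  'l' x 1
RLE = "a1l4k1l1"


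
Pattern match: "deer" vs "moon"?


Pattern of "deer": [0, 1, 1, 2]
Pattern of "moon": [0, 1, 1, 2]
Patterns match
Same pattern = Yes


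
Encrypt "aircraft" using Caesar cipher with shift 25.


Word: "aircraft"
Shift: 25
Each letter → (letter + shift) mod 26:
  'a' (0) + 25 = 25 → 'z'
  'i' (8) + 25 = 7 → 'h'
  'r' (17) + 25 = 16 → 'q'
  'c' (2) + 25 = 1 → 'b'
  'r' (17) + 25 = 16 → 'q'
  'a' (0) + 25 = 25 → 'z'
  'f' (5) + 25 = 4 → 'e'
  't' (19) + 25 = 18 → 's'
Result = "zhqbqzes"


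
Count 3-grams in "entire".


Word: "entire" (length 6)
Number of 3-grams = length - 3 + 1 = 6 - 3 + 1
= 4


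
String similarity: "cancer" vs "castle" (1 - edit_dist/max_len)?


Word 1: "cancer" (length 6)
Word 2: "castle" (length 6)
One optimal edit sequence:
  1. keep 'c'
  2. keep 'a'
  3. substitute 'n' -> 's'  (+1)
  4. substitute 'c' -> 't'  (+1)
  5. substitute 'e' -> 'l'  (+1)
  6. substitute 'r' -> 'e'  (+1)
Edit distance = 4
Max length = max(6, 6) = 6
Similarity = 1 - 4/6
= 0.3333


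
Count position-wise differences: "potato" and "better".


Comparing character by character (same length = 6):
  Pos 0: 'p' vs 'b' !=
  Pos 1: 'o' vs 'e' !=
  Pos 2: 't' vs 't' =
  Pos 3: 'a' vs 't' !=
  Pos 4: 't' vs 'e' !=
  Pos 5: 'o' vs 'r' !=
Hamming distance = 5


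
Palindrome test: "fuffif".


Word: "fuffif"
Reversed: "fiffuf"
Forward == Backward? fuffif != fiffuf
Palindrome = No


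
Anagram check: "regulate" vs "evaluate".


Word 1: "regulate" → sorted: aeeglrtu
Word 2: "evaluate" → sorted: aaeeltuv
Same letters? aeeglrtu != aaeeltuv
Anagram = No


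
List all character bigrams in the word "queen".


Word: "queen" (length 5)
Number of bigrams = 5 - 2 + 1 = 4
  Position 0: "qu"
  Position 1: "ue"
  Position 2: "ee"
  Position 3: "en"
Bigrams = "qu", "ue", "ee", "en"


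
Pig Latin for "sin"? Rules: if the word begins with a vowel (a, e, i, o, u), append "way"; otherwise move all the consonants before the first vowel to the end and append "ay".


Word: "sin"
Starts with consonant(s) → move to end, add 'ay'
Consonant cluster: "s"
Pig Latin = "insay"


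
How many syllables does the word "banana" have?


Word: "banana"
Syllable breakdown: ba-na-na
Counting: 3 parts
= 3 syllables


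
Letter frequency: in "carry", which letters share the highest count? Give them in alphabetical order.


Word: "carry"
Letter counts:
  'a': 1
  'c': 1
  'r': 2
  'y': 1
Maximum count = 2
Most frequent = 'r' (2 times each)


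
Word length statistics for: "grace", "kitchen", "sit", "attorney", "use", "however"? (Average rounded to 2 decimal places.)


Lengths: "grace"=5, "kitchen"=7, "sit"=3, "attorney"=8, "use"=3, "however"=7
Sum = 33, Count = 6
Average = 33/6 = 5.50
= avg=5.50, min=3, max=8


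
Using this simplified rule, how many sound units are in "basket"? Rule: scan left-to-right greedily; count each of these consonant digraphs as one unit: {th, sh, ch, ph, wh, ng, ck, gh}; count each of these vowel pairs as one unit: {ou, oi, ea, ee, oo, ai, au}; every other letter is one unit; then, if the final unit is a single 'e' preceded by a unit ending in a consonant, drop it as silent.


Word: "basket" (6 letters)
Left-to-right scan:
  (1) 'b' (letter)
  (2) 'a' (letter)
  (3) 's' (letter)
  (4) 'k' (letter)
  (5) 'e' (letter)
  (6) 't' (letter)
Units from scan: 6
Sound units = 6 units


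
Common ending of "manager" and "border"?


Word 1: "manager"
Word 2: "border"
Comparing from end:
  Pos -1: 'r' == 'r'
  Pos -2: 'e' == 'e'
  Pos -3: 'g' != 'd' (stop)
LCS = "er" (length 2)


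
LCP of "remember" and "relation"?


Word 1: "remember"
Word 2: "relation"
Comparing from start:
  Pos 0: 'r' == 'r'
  Pos 1: 'e' == 'e'
  Pos 2: 'm' != 'l' (stop)
LCP = "re" (length 2)


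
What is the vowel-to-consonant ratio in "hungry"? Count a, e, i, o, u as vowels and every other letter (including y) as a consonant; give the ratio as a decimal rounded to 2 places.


Word: "hungry"
Vowels (a,e,i,o,u): 1
Consonants: 5
Ratio = 1/5
= 0.20


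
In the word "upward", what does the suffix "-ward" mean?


Suffix: -ward
Example: upward (up + -ward)
Meaning = in the direction of


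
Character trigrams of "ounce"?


Word: "ounce" (length 5)
Number of trigrams = 5 - 3 + 1 = 3
  Position 0: "oun"
  Position 1: "unc"
  Position 2: "nce"
Trigrams = "oun", "unc", "nce"


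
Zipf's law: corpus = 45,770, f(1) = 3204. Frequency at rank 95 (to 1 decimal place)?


Zipf's law: f(r) = f(1) / r
f(1) = 3204
f(95) = 3204 / 95
= 33.7 occurrences


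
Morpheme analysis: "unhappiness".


Word: "unhappiness"
Morphemes: un- | happi | -ness
Each morpheme carries meaning
= 3 morphemes


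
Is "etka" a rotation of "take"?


Word: "take", Candidate: "etka"
Method: check if candidate is substring of word+word
"taketake" contains "etka"? No
Is rotation = No


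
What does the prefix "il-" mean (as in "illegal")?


Prefix: il-
As in: illegal -> il- + legal
Meaning = not


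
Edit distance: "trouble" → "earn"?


Word 1: "trouble" (length 7)
Word 2: "earn" (length 4)
One optimal edit sequence (insert/delete/substitute each cost 1):
  1. delete 't'  (+1)
  2. delete 'r'  (+1)
  3. delete 'o'  (+1)
  4. substitute 'u' -> 'e'  (+1)
  5. substitute 'b' -> 'a'  (+1)
  6. substitute 'l' -> 'r'  (+1)
  7. substitute 'e' -> 'n'  (+1)
Total edit operations: 7
Edit distance = 7


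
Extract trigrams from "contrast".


Word: "contrast" (length 8)
Number of trigrams = 8 - 3 + 1 = 6
  Position 0: "con"
  Position 1: "ont"
  Position 2: "ntr"
  Position 3: "tra"
  Position 4: "ras"
  Position 5: "ast"
Trigrams = "con", "ont", "ntr", "tra", "ras", "ast"


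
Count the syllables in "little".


Word: "little"
Syllable breakdown: lit-tle
Counting: 2 parts
= 2 syllables


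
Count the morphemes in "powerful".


Word: "powerful"
Morphemes: power | -ful
Each morpheme carries meaning
= 2 morphemes


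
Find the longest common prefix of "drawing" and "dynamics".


Word 1: "drawing"
Word 2: "dynamics"
Comparing from start:
  Pos 0: 'd' == 'd'
  Pos 1: 'r' != 'y' (stop)
LCP = "d" (length 1)


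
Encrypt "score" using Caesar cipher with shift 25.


Word: "score"
Shift: 25
Each letter → (letter + shift) mod 26:
  's' (18) + 25 = 17 → 'r'
  'c' (2) + 25 = 1 → 'b'
  'o' (14) + 25 = 13 → 'n'
  'r' (17) + 25 = 16 → 'q'
  'e' (4) + 25 = 3 → 'd'
Result = "rbnqd"


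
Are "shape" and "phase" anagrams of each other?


Word 1: "shape" → sorted: aehps
Word 2: "phase" → sorted: aehps
Same letters? aehps == aehps
Anagram = Yes


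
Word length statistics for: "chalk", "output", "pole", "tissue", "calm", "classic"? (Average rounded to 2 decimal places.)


Lengths: "chalk"=5, "output"=6, "pole"=4, "tissue"=6, "calm"=4, "classic"=7
Sum = 32, Count = 6
Average = 32/6 = 5.33
= avg=5.33, min=4, max=7


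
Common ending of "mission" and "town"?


Word 1: "mission"
Word 2: "town"
Comparing from end:
  Pos -1: 'n' == 'n'
  Pos -2: 'o' != 'w' (stop)
LCS = "n" (length 1)


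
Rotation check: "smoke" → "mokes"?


Word: "smoke", Candidate: "mokes"
Method: check if candidate is substring of word+word
"smokesmoke" contains "mokes"? Yes
Is rotation = Yes


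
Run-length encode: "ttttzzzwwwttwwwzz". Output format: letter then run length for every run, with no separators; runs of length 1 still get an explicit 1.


String: "ttttzzzwwwttwwwzz"
Scanning for consecutive runs:
  't' x 4
  'z' x 3
  'w' x 3
  't' x 2
  'w' x 3
  'z' x 2
RLE = "t4z3w3t2w3z2"


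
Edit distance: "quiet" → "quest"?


Word 1: "quiet" (length 5)
Word 2: "quest" (length 5)
One optimal edit sequence (insert/delete/substitute each cost 1):
  1. keep 'q'
  2. keep 'u'
  3. substitute 'i' -> 'e'  (+1)
  4. substitute 'e' -> 's'  (+1)
  5. keep 't'
Total edit operations: 2
Edit distance = 2


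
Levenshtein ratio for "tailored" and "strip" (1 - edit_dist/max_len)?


Word 1: "tailored" (length 8)
Word 2: "strip" (length 5)
One optimal edit sequence:
  1. delete 't'  (+1)
  2. delete 'a'  (+1)
  3. delete 'i'  (+1)
  4. substitute 'l' -> 's'  (+1)
  5. substitute 'o' -> 't'  (+1)
  6. keep 'r'
  7. substitute 'e' -> 'i'  (+1)
  8. substitute 'd' -> 'p'  (+1)
Edit distance = 7
Max length = max(8, 5) = 8
Similarity = 1 - 7/8
= 0.1250


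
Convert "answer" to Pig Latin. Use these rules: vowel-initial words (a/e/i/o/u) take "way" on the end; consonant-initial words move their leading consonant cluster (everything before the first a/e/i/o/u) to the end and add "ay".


Word: "answer"
Starts with vowel → add 'way'
Pig Latin = "answerway"


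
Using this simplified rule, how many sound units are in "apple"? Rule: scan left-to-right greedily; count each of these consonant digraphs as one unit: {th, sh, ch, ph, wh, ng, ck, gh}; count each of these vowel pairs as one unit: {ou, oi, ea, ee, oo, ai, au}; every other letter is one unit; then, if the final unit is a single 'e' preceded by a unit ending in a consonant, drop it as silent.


Word: "apple" (5 letters)
Left-to-right scan:
  [1] 'a' (letter)
  [2] 'p' (letter)
  [3] 'p' (letter)
  [4] 'l' (letter)
  [5] 'e' (letter)
Units from scan: 5
Final unit is 'e' after a consonant -> drop as silent (-1)
Sound units = 4 units


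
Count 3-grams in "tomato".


Word: "tomato" (length 6)
Number of 3-grams = length - 3 + 1 = 6 - 3 + 1
= 4


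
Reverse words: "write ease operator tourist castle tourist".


Original: "write ease operator tourist castle tourist"
Words (1..n): write | ease | operator | tourist | castle | tourist
Reversed (n..1): tourist | castle | tourist | operator | ease | write
Result = "tourist castle tourist operator ease write"


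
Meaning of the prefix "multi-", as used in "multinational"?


Prefix: multi-
Example: multinational = multi- + national
Meaning = many


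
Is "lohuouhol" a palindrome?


Word: "lohuouhol"
Reversed: "lohuouhol"
Forward == Backward? lohuouhol == lohuouhol
Palindrome = Yes


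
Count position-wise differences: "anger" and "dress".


Comparing character by character (same length = 5):
  Pos 0: 'a' vs 'd' !=
  Pos 1: 'n' vs 'r' !=
  Pos 2: 'g' vs 'e' !=
  Pos 3: 'e' vs 's' !=
  Pos 4: 'r' vs 's' !=
Hamming distance = 5


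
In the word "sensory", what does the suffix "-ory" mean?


Suffix: -ory
Example: sensory = sense + -ory, with a spelling change
Meaning = relating to / place for


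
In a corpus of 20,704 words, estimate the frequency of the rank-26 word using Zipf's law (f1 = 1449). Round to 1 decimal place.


Zipf's law: f(r) = f(1) / r
f(1) = 1449
f(26) = 1449 / 26
= 55.7 occurrences


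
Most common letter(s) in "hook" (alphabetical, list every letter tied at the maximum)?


Word: "hook"
Letter counts:
  'h': 1
  'k': 1
  'o': 2
Maximum count = 2
Most frequent = 'o' (2 times each)


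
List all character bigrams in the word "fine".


Word: "fine" (length 4)
Number of bigrams = 4 - 2 + 1 = 3
  Position 0: "fi"
  Position 1: "in"
  Position 2: "ne"
Bigrams = "fi", "in", "ne"


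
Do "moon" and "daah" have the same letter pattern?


Pattern of "moon": [0, 1, 1, 2]
Pattern of "daah": [0, 1, 1, 2]
Patterns match
Same pattern = Yes


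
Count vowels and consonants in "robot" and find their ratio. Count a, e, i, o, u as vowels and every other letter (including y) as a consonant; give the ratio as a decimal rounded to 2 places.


Word: "robot"
Vowels (a,e,i,o,u): 2
Consonants: 3
Ratio = 2/3
= 0.67


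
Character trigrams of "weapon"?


Word: "weapon" (length 6)
Number of trigrams = 6 - 3 + 1 = 4
  Position 0: "wea"
  Position 1: "eap"
  Position 2: "apo"
  Position 3: "pon"
Trigrams = "wea", "eap", "apo", "pon"


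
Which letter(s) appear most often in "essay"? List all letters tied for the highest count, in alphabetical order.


Word: "essay"
Letter counts:
  'a': 1
  'e': 1
  's': 2
  'y': 1
Maximum count = 2
Most frequent = 's' (2 times each)


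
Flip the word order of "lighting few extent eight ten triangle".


Original: "lighting few extent eight ten triangle"
Words (1..n): lighting | few | extent | eight | ten | triangle
Reversed (n..1): triangle | ten | eight | extent | few | lighting
Result = "triangle ten eight extent few lighting"


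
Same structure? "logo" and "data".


Pattern of "logo": [0, 1, 2, 1]
Pattern of "data": [0, 1, 2, 1]
Patterns match
Same pattern = Yes


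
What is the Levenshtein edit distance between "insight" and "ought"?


Word 1: "insight" (length 7)
Word 2: "ought" (length 5)
One optimal edit sequence (insert/delete/substitute each cost 1):
  1. delete 'i'  (+1)
  2. delete 'n'  (+1)
  3. substitute 's' -> 'o'  (+1)
  4. substitute 'i' -> 'u'  (+1)
  5. keep 'g'
  6. keep 'h'
  7. keep 't'
Total edit operations: 4
Edit distance = 4


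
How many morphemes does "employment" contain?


Word: "employment"
Morphemes: employ / -ment
Each morpheme carries meaning
= 2 morphemes


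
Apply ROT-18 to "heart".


Word: "heart"
Shift: 18
Each letter → (letter + shift) mod 26:
  'h' (7) + 18 = 25 → 'z'
  'e' (4) + 18 = 22 → 'w'
  'a' (0) + 18 = 18 → 's'
  'r' (17) + 18 = 9 → 'j'
  't' (19) + 18 = 11 → 'l'
Result = "zwsjl"


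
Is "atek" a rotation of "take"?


Word: "take", Candidate: "atek"
Method: check if candidate is substring of word+word
"taketake" contains "atek"? No
Is rotation = No


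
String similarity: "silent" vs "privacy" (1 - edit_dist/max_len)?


Word 1: "silent" (length 6)
Word 2: "privacy" (length 7)
One optimal edit sequence:
  1. insert 'p'  (+1)
  2. substitute 's' -> 'r'  (+1)
  3. keep 'i'
  4. substitute 'l' -> 'v'  (+1)
  5. substitute 'e' -> 'a'  (+1)
  6. substitute 'n' -> 'c'  (+1)
  7. substitute 't' -> 'y'  (+1)
Edit distance = 6
Max length = max(6, 7) = 7
Similarity = 1 - 6/7
= 0.1429


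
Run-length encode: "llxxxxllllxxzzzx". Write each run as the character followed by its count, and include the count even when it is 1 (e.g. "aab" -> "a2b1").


String: "llxxxxllllxxzzzx"
Scanning for consecutive runs:
  'l' x 2
  'x' x 4
  'l' x 4
  'x' x 2
  'z' x 3
  'x' x 1
RLE = "l2x4l4x2z3x1"


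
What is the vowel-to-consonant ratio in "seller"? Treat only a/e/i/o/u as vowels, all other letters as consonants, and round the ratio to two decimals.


Word: "seller"
Vowels (a,e,i,o,u): 2
Consonants: 4
Ratio = 2/4
= 0.50


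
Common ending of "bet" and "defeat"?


Word 1: "bet"
Word 2: "defeat"
Comparing from end:
  Pos -1: 't' == 't'
  Pos -2: 'e' != 'a' (stop)
LCS = "t" (length 1)


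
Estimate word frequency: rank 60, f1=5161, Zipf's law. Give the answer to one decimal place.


Zipf's law: f(r) = f(1) / r
f(1) = 5161
f(60) = 5161 / 60
= 86.0 occurrences


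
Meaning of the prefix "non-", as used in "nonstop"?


Prefix: non-
Example: nonstop = non- + stop
Meaning = not


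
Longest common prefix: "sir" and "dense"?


Word 1: "sir"
Word 2: "dense"
Comparing from start:
  Pos 0: 's' != 'd' (stop)
LCP = "" (length 0)


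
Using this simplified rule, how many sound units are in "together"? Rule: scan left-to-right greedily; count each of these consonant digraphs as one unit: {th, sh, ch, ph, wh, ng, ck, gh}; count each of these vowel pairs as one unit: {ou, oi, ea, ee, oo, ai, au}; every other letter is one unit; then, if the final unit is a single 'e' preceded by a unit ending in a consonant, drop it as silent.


Word: "together" (8 letters)
Left-to-right scan:
  (1) 't' (letter)
  (2) 'o' (letter)
  (3) 'g' (letter)
  (4) 'e' (letter)
  (5) 'th' (digraph)
  (6) 'e' (letter)
  (7) 'r' (letter)
Units from scan: 7
Sound units = 7 units
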